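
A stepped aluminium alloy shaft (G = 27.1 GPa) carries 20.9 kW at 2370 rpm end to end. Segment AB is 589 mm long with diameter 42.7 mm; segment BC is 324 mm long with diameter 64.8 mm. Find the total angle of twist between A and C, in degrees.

0.355°

ω = 2π·2370/60 = 248.2 rad/s, so T = P/ω = 20.9×10³ / 248.2 = 84.21 N·m.
J_AB = π(0.0427)⁴/32 = 3.26×10^-7 m⁴; J_BC = π(0.0648)⁴/32 = 1.73×10^-6 m⁴.
θ = (T/G)·Σ L_i/J_i = (84.21/27.1×10⁹)·(0.589/3.26×10^-7 + 0.324/1.73×10^-6) = 6.190×10^-3 rad.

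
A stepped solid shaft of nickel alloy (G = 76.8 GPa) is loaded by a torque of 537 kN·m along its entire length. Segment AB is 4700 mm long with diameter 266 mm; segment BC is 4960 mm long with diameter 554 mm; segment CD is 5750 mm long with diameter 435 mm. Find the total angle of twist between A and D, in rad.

0.0821 rad

J_AB = π(0.266)⁴/32 = 4.92×10^-4 m⁴; J_BC = π(0.554)⁴/32 = 9.25×10^-3 m⁴; J_CD = π(0.435)⁴/32 = 3.52×10^-3 m⁴.
θ = (T/G)·Σ L_i/J_i = (537000/76.8×10⁹)·(4.70/4.92×10^-4 + 4.96/9.25×10^-3 + 5.75/3.52×10^-3) = 0.08205 rad.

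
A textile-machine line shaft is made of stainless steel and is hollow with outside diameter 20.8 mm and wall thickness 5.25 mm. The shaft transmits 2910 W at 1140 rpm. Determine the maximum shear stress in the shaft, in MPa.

ω = 2π·1140/60 = 119.4 rad/s, so T = P/ω = 2910 / 119.4 = 24.38 N·m.
J = π(d_o⁴ − d_i⁴)/32 = π(0.0208⁴ − 0.0103⁴)/32 = 1.727×10^-8 m⁴.
τ_max = T·r/J = 24.38 × 0.0104 / 1.727×10^-8 = 1.468×10^7 Pa.

14.7 MPa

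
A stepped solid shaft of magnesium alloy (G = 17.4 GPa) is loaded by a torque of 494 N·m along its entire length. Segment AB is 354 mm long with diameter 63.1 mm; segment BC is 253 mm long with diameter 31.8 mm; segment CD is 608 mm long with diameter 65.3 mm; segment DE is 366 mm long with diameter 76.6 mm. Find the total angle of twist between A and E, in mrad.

90.7 mrad

J_AB = π(0.0631)⁴/32 = 1.56×10^-6 m⁴; J_BC = π(0.0318)⁴/32 = 1.00×10^-7 m⁴; J_CD = π(0.0653)⁴/32 = 1.79×10^-6 m⁴; J_DE = π(0.0766)⁴/32 = 3.38×10^-6 m⁴.
θ = (T/G)·Σ L_i/J_i = (494.0/17.4×10⁹)·(0.354/1.56×10^-6 + 0.253/1.00×10^-7 + 0.608/1.79×10^-6 + 0.366/3.38×10^-6) = 0.09075 rad.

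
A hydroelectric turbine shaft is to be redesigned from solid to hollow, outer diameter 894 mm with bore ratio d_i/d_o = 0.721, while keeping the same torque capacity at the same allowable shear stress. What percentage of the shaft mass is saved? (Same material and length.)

Equal τ_max and T ⇒ the solid shaft needs d_s³ = d_o³(1−k⁴), so d_s = 894·(1−0.721⁴)^(1/3) = 804.9 mm.
Area ratio A_h/A_s = d_o²(1−k²)/d_s² = (1−k²)/(1−k⁴)^(2/3) = 0.5924.
Mass saving = 1 − 0.5924 = 40.8 %.

40.8 %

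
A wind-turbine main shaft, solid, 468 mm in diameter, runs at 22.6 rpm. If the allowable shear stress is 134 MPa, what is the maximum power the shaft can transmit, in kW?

6380 kW

J = πd⁴/32 = π(0.468)⁴/32 = 4.710×10^-3 m⁴.
T_max = τ_allow·J/r = 1.34×10^8 × 4.710×10^-3 / 0.234 = 2.697e6 N·m.
ω = 2π·22.6/60 = 2.367 rad/s, so P_max = T_max·ω = 6.383×10^6 W.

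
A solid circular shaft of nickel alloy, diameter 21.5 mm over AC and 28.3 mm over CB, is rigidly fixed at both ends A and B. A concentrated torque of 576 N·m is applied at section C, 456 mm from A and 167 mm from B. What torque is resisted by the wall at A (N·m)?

Compatibility: T_A·a/J_AC = T_B·b/J_CB with T_A + T_B = T₀.
J_AC = 2.10×10^-8 m⁴, J_CB = 6.30×10^-8 m⁴, so T_A = T₀·(J_AC/a)/((J_AC/a)+(J_CB/b)) = 62.63 N·m, T_B = 513.4 N·m.

62.6 N·m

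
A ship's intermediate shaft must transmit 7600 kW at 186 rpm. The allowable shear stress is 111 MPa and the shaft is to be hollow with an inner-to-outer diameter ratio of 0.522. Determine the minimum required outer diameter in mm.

ω = 2π·186/60 = 19.48 rad/s, so T = P/ω = 7600×10³ / 19.48 = 390200 N·m.
For a hollow shaft with d_i/d_o = 0.522: τ_max = 16T/(π d_o³ (1−k⁴)), so d_o = [16T/(π τ_allow (1−k⁴))]^(1/3) = [16·390200/(π·1.11×10^8·0.9258)]^(1/3) = 0.2684 m.

268 mm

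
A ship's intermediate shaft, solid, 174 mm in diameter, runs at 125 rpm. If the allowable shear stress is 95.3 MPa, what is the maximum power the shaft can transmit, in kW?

1290 kW

J = πd⁴/32 = π(0.174)⁴/32 = 8.999×10^-5 m⁴.
T_max = τ_allow·J/r = 9.53×10^7 × 8.999×10^-5 / 0.0870 = 98580 N·m.
ω = 2π·125/60 = 13.09 rad/s, so P_max = T_max·ω = 1.290×10^6 W.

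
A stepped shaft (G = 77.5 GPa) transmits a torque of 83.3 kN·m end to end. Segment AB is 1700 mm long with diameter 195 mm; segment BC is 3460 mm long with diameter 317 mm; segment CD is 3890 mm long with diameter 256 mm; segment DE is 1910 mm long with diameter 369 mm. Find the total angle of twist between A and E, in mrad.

J_AB = π(0.195)⁴/32 = 1.42×10^-4 m⁴; J_BC = π(0.317)⁴/32 = 9.91×10^-4 m⁴; J_CD = π(0.256)⁴/32 = 4.22×10^-4 m⁴; J_DE = π(0.369)⁴/32 = 1.82×10^-3 m⁴.
θ = (T/G)·Σ L_i/J_i = (83300/77.5×10⁹)·(1.70/1.42×10^-4 + 3.46/9.91×10^-4 + 3.89/4.22×10^-4 + 1.91/1.82×10^-3) = 0.02767 rad.

27.7 mrad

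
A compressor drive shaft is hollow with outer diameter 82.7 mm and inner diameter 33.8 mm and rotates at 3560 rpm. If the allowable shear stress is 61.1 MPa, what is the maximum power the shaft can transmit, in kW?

2460 kW

J = π(d_o⁴ − d_i⁴)/32 = π(0.0827⁴ − 0.0338⁴)/32 = 4.464×10^-6 m⁴.
T_max = τ_allow·J/r = 6.11×10^7 × 4.464×10^-6 / 0.0414 = 6596 N·m.
ω = 2π·3560/60 = 372.8 rad/s, so P_max = T_max·ω = 2.459×10^6 W.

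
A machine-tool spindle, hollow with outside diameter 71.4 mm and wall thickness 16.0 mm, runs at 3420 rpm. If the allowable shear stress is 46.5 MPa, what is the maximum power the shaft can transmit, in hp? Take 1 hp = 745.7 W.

1450 hp

J = π(d_o⁴ − d_i⁴)/32 = π(0.0714⁴ − 0.0394⁴)/32 = 2.315×10^-6 m⁴.
T_max = τ_allow·J/r = 4.65×10^7 × 2.315×10^-6 / 0.0357 = 3015 N·m.
ω = 2π·3420/60 = 358.1 rad/s, so P_max = T_max·ω = 1.080×10^6 W.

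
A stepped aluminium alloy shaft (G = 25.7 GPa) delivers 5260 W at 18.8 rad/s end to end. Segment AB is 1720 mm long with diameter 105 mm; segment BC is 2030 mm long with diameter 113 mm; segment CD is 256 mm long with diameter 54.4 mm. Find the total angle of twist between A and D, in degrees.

ω = 18.8 rad/s, so T = P/ω = 5260 / 18.80 = 279.8 N·m.
J_AB = π(0.105)⁴/32 = 1.19×10^-5 m⁴; J_BC = π(0.113)⁴/32 = 1.60×10^-5 m⁴; J_CD = π(0.0544)⁴/32 = 8.60×10^-7 m⁴.
θ = (T/G)·Σ L_i/J_i = (279.8/25.7×10⁹)·(1.72/1.19×10^-5 + 2.03/1.60×10^-5 + 0.256/8.60×10^-7) = 6.191×10^-3 rad.

0.355°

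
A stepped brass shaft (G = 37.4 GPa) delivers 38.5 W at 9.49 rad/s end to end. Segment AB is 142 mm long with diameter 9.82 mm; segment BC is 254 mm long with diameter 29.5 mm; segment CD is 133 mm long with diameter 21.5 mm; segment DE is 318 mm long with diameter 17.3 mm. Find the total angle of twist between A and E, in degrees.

1.25°

ω = 9.49 rad/s, so T = P/ω = 38.5 / 9.490 = 4.057 N·m.
J_AB = π(0.00982)⁴/32 = 9.13×10^-10 m⁴; J_BC = π(0.0295)⁴/32 = 7.44×10^-8 m⁴; J_CD = π(0.0215)⁴/32 = 2.10×10^-8 m⁴; J_DE = π(0.0173)⁴/32 = 8.79×10^-9 m⁴.
θ = (T/G)·Σ L_i/J_i = (4.057/37.4×10⁹)·(0.142/9.13×10^-10 + 0.254/7.44×10^-8 + 0.133/2.10×10^-8 + 0.318/8.79×10^-9) = 0.02185 rad.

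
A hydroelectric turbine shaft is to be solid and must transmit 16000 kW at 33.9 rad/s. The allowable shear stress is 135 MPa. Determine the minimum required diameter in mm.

ω = 33.9 rad/s, so T = P/ω = 16000×10³ / 33.90 = 472000 N·m.
For a solid shaft τ_max = 16T/(πd³), so d = (16T/(π τ_allow))^(1/3) = (16·472000/(π·1.35×10^8))^(1/3) = 0.2611 m.

261 mm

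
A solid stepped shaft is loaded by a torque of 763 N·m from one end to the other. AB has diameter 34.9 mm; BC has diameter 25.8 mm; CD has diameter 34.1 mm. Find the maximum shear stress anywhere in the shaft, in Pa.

2.26e8 Pa

Under the same torque, τ_max = 16T/(πd³) is largest where d is smallest — segment BC (d = 25.8 mm).
τ_max = 16·763.0/(π·(0.0258)³) = 2.263×10^8 Pa.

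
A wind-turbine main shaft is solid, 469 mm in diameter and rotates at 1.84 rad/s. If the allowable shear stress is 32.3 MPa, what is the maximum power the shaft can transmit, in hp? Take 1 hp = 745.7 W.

J = πd⁴/32 = π(0.469)⁴/32 = 4.750×10^-3 m⁴.
T_max = τ_allow·J/r = 3.23×10^7 × 4.750×10^-3 / 0.234 = 654300 N·m.
ω = 1.84 rad/s, so P_max = T_max·ω = 1.204×10^6 W.

1610 hp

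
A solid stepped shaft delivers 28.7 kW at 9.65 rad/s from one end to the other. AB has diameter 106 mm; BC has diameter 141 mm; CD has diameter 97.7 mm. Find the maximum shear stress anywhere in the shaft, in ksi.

2.36 ksi

ω = 9.65 rad/s, so T = P/ω = 28.7×10³ / 9.650 = 2974 N·m.
Under the same torque, τ_max = 16T/(πd³) is largest where d is smallest — segment CD (d = 97.7 mm).
τ_max = 16·2974/(π·(0.0977)³) = 1.624×10^7 Pa.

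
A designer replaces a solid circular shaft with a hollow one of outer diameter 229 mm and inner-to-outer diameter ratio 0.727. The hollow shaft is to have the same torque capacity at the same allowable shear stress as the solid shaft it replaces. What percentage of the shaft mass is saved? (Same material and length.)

Equal τ_max and T ⇒ the solid shaft needs d_s³ = d_o³(1−k⁴), so d_s = 229·(1−0.727⁴)^(1/3) = 205.3 mm.
Area ratio A_h/A_s = d_o²(1−k²)/d_s² = (1−k²)/(1−k⁴)^(2/3) = 0.5865.
Mass saving = 1 − 0.5865 = 41.3 %.

41.3 %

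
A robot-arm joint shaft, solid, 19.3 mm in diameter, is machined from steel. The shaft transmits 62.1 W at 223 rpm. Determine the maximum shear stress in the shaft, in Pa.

1.88e6 Pa

ω = 2π·223/60 = 23.35 rad/s, so T = P/ω = 62.1 / 23.35 = 2.659 N·m.
J = πd⁴/32 = π(0.0193)⁴/32 = 1.362×10^-8 m⁴.
τ_max = T·r/J = 2.659 × 0.00965 / 1.362×10^-8 = 1.884×10^6 Pa.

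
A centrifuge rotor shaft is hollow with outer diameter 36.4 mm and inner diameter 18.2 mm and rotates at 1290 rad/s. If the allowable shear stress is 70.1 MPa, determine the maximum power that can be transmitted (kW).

J = π(d_o⁴ − d_i⁴)/32 = π(0.0364⁴ − 0.0182⁴)/32 = 1.616×10^-7 m⁴.
T_max = τ_allow·J/r = 7.01×10^7 × 1.616×10^-7 / 0.0182 = 622.3 N·m.
ω = 1290 rad/s, so P_max = T_max·ω = 8.028×10^5 W.

803 kW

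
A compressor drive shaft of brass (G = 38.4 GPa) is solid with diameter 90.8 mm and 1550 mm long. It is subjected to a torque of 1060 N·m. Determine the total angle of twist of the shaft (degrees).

J = πd⁴/32 = π(0.0908)⁴/32 = 6.673×10^-6 m⁴.
θ = T·L/(G·J) = 1060 × 1.55 / (38.4×10⁹ × 6.673×10^-6) = 6.412×10^-3 rad.

0.367°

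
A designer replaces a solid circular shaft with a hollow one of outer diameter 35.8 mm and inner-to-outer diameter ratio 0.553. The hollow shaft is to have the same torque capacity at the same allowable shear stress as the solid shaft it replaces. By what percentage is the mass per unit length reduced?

Equal τ_max and T ⇒ the solid shaft needs d_s³ = d_o³(1−k⁴), so d_s = 35.8·(1−0.553⁴)^(1/3) = 34.65 mm.
Area ratio A_h/A_s = d_o²(1−k²)/d_s² = (1−k²)/(1−k⁴)^(2/3) = 0.7412.
Mass saving = 1 − 0.7412 = 25.9 %.

25.9 %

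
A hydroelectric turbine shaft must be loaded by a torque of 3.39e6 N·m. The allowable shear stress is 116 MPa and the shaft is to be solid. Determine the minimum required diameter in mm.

530 mm

For a solid shaft τ_max = 16T/(πd³), so d = (16T/(π τ_allow))^(1/3) = (16·3.390e6/(π·1.16×10^8))^(1/3) = 0.5300 m.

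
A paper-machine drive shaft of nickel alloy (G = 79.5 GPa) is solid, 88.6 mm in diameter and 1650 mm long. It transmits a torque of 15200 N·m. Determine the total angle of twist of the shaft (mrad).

52.1 mrad

J = πd⁴/32 = π(0.0886)⁴/32 = 6.050×10^-6 m⁴.
θ = T·L/(G·J) = 15200 × 1.65 / (79.5×10⁹ × 6.050×10^-6) = 0.05215 rad.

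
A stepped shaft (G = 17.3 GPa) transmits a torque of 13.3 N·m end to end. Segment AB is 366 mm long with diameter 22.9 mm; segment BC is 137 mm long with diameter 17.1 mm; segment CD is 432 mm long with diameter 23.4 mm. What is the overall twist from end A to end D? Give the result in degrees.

1.96°

J_AB = π(0.0229)⁴/32 = 2.70×10^-8 m⁴; J_BC = π(0.0171)⁴/32 = 8.39×10^-9 m⁴; J_CD = π(0.0234)⁴/32 = 2.94×10^-8 m⁴.
θ = (T/G)·Σ L_i/J_i = (13.30/17.3×10⁹)·(0.366/2.70×10^-8 + 0.137/8.39×10^-9 + 0.432/2.94×10^-8) = 0.03425 rad.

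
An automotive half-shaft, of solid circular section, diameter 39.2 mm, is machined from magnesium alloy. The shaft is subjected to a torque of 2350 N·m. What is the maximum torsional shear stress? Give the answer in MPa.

J = πd⁴/32 = π(0.0392)⁴/32 = 2.318×10^-7 m⁴.
τ_max = T·r/J = 2350 × 0.0196 / 2.318×10^-7 = 1.987×10^8 Pa.

199 MPa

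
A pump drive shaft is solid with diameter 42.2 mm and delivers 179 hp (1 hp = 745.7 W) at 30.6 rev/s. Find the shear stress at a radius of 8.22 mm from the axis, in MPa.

18.3 MPa

ω = 2π·30.6 = 192.3 rad/s, so T = P/ω = 179×745.7 / 192.3 = 694.2 N·m.
J = πd⁴/32 = π(0.0422)⁴/32 = 3.114×10^-7 m⁴.
Shear stress varies linearly with radius: τ = T·r/J = 694.2 × 0.00822 / 3.114×10^-7 = 1.833×10^7 Pa.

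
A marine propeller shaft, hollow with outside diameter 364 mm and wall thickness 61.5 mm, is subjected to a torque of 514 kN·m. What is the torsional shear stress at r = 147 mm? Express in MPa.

J = π(d_o⁴ − d_i⁴)/32 = π(0.364⁴ − 0.241⁴)/32 = 1.392×10^-3 m⁴.
Shear stress varies linearly with radius: τ = T·r/J = 514000 × 0.147 / 1.392×10^-3 = 5.427×10^7 Pa.

54.3 MPa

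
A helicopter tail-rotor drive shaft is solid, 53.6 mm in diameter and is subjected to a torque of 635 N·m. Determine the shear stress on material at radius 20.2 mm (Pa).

1.58e7 Pa

J = πd⁴/32 = π(0.0536)⁴/32 = 8.103×10^-7 m⁴.
Shear stress varies linearly with radius: τ = T·r/J = 635.0 × 0.0202 / 8.103×10^-7 = 1.583×10^7 Pa.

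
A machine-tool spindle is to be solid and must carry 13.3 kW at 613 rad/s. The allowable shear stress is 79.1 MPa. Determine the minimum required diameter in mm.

11.2 mm

ω = 613 rad/s, so T = P/ω = 13.3×10³ / 613.0 = 21.70 N·m.
For a solid shaft τ_max = 16T/(πd³), so d = (16T/(π τ_allow))^(1/3) = (16·21.70/(π·7.91×10^7))^(1/3) = 0.01118 m.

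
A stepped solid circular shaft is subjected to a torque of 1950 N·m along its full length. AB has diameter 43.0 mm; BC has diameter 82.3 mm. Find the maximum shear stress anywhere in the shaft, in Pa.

Under the same torque, τ_max = 16T/(πd³) is largest where d is smallest — segment AB (d = 43.0 mm).
τ_max = 16·1950/(π·(0.0430)³) = 1.249×10^8 Pa.

1.25e8 Pa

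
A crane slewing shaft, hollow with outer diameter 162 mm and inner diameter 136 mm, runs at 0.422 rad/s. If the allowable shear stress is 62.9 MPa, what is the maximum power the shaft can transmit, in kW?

J = π(d_o⁴ − d_i⁴)/32 = π(0.162⁴ − 0.136⁴)/32 = 3.403×10^-5 m⁴.
T_max = τ_allow·J/r = 6.29×10^7 × 3.403×10^-5 / 0.0810 = 26430 N·m.
ω = 0.422 rad/s, so P_max = T_max·ω = 1.115×10^4 W.

11.2 kW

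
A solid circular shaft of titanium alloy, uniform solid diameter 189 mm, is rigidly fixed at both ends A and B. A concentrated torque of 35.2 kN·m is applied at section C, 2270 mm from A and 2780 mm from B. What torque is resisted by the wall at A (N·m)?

19400 N·m

With uniform GJ and both ends fixed, compatibility θ_AC = θ_CB gives T_A·a = T_B·b, together with T_A + T_B = T₀.
T_A = T₀·b/(a+b) = 35200·2780/5050 = 19380 N·m; T_B = 15820 N·m.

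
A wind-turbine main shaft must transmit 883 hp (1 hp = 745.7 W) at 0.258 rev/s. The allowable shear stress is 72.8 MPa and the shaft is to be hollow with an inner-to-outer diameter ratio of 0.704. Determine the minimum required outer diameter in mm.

ω = 2π·0.258 = 1.621 rad/s, so T = P/ω = 883×745.7 / 1.621 = 406200 N·m.
For a hollow shaft with d_i/d_o = 0.704: τ_max = 16T/(π d_o³ (1−k⁴)), so d_o = [16T/(π τ_allow (1−k⁴))]^(1/3) = [16·406200/(π·7.28×10^7·0.7544)]^(1/3) = 0.3352 m.

335 mm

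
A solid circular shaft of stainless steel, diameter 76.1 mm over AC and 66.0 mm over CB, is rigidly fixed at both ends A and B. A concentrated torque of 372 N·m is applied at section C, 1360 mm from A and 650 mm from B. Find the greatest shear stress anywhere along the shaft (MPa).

3.57 MPa

Compatibility: T_A·a/J_AC = T_B·b/J_CB with T_A + T_B = T₀.
J_AC = 3.29×10^-6 m⁴, J_CB = 1.86×10^-6 m⁴, so T_A = T₀·(J_AC/a)/((J_AC/a)+(J_CB/b)) = 170.3 N·m, T_B = 201.7 N·m.
τ in each portion: τ_AC = 1.97×10^6 Pa, τ_CB = 3.57×10^6 Pa; maximum is in CB.
τ_max = T_CB·r/J = 201.7·0.0330/1.86×10^-6 = 3.572×10^6 Pa.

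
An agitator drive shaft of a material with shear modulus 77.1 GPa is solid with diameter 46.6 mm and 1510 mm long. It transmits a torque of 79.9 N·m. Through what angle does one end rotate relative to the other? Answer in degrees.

J = πd⁴/32 = π(0.0466)⁴/32 = 4.630×10^-7 m⁴.
θ = T·L/(G·J) = 79.90 × 1.51 / (77.1×10⁹ × 4.630×10^-7) = 3.380×10^-3 rad.

0.194°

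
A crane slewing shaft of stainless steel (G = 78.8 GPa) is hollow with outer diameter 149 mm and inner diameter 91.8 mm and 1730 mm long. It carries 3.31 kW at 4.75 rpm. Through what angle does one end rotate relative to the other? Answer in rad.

0.00353 rad

ω = 2π·4.75/60 = 0.4974 rad/s, so T = P/ω = 3.31×10³ / 0.4974 = 6654 N·m.
J = π(d_o⁴ − d_i⁴)/32 = π(0.149⁴ − 0.0918⁴)/32 = 4.142×10^-5 m⁴.
θ = T·L/(G·J) = 6654 × 1.73 / (78.8×10⁹ × 4.142×10^-5) = 3.527×10^-3 rad.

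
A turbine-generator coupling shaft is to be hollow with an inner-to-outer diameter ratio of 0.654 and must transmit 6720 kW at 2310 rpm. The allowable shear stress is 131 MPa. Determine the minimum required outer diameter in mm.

110 mm

ω = 2π·2310/60 = 241.9 rad/s, so T = P/ω = 6720×10³ / 241.9 = 27780 N·m.
For a hollow shaft with d_i/d_o = 0.654: τ_max = 16T/(π d_o³ (1−k⁴)), so d_o = [16T/(π τ_allow (1−k⁴))]^(1/3) = [16·27780/(π·1.31×10^8·0.8171)]^(1/3) = 0.1097 m.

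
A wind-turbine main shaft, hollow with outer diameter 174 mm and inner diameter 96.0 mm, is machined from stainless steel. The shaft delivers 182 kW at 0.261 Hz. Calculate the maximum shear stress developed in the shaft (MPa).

118 MPa

ω = 2π·0.261 = 1.640 rad/s, so T = P/ω = 182×10³ / 1.640 = 111000 N·m.
J = π(d_o⁴ − d_i⁴)/32 = π(0.174⁴ − 0.0960⁴)/32 = 8.165×10^-5 m⁴.
τ_max = T·r/J = 111000 × 0.0870 / 8.165×10^-5 = 1.183×10^8 Pa.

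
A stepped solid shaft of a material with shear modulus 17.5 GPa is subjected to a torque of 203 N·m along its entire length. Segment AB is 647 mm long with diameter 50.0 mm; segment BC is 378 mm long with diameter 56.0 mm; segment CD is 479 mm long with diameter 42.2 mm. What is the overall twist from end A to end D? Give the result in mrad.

J_AB = π(0.0500)⁴/32 = 6.14×10^-7 m⁴; J_BC = π(0.0560)⁴/32 = 9.65×10^-7 m⁴; J_CD = π(0.0422)⁴/32 = 3.11×10^-7 m⁴.
θ = (T/G)·Σ L_i/J_i = (203.0/17.5×10⁹)·(0.647/6.14×10^-7 + 0.378/9.65×10^-7 + 0.479/3.11×10^-7) = 0.03462 rad.

34.6 mrad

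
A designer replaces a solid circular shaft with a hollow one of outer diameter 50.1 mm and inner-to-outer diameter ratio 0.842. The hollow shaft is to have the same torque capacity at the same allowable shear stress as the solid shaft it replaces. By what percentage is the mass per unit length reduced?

53.6 %

Equal τ_max and T ⇒ the solid shaft needs d_s³ = d_o³(1−k⁴), so d_s = 50.1·(1−0.842⁴)^(1/3) = 39.69 mm.
Area ratio A_h/A_s = d_o²(1−k²)/d_s² = (1−k²)/(1−k⁴)^(2/3) = 0.4636.
Mass saving = 1 − 0.4636 = 53.6 %.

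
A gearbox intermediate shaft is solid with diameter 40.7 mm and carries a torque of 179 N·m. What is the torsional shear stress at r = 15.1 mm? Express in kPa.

10000 kPa

J = πd⁴/32 = π(0.0407)⁴/32 = 2.694×10^-7 m⁴.
Shear stress varies linearly with radius: τ = T·r/J = 179.0 × 0.0151 / 2.694×10^-7 = 1.003×10^7 Pa.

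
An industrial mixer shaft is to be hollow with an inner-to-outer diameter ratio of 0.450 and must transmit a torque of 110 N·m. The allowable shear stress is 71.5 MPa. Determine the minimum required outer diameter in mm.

For a hollow shaft with d_i/d_o = 0.450: τ_max = 16T/(π d_o³ (1−k⁴)), so d_o = [16T/(π τ_allow (1−k⁴))]^(1/3) = [16·110.0/(π·7.15×10^7·0.9590)]^(1/3) = 0.02014 m.

20.1 mm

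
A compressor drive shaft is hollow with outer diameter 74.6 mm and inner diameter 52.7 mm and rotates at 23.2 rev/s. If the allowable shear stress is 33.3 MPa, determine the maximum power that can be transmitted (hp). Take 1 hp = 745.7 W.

398 hp

J = π(d_o⁴ − d_i⁴)/32 = π(0.0746⁴ − 0.0527⁴)/32 = 2.283×10^-6 m⁴.
T_max = τ_allow·J/r = 3.33×10^7 × 2.283×10^-6 / 0.0373 = 2038 N·m.
ω = 2π·23.2 = 145.8 rad/s, so P_max = T_max·ω = 2.971×10^5 W.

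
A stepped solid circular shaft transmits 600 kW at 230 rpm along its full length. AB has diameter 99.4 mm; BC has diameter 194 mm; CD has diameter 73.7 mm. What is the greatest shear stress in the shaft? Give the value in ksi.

46.0 ksi

ω = 2π·230/60 = 24.09 rad/s, so T = P/ω = 600×10³ / 24.09 = 24910 N·m.
Under the same torque, τ_max = 16T/(πd³) is largest where d is smallest — segment CD (d = 73.7 mm).
τ_max = 16·24910/(π·(0.0737)³) = 3.169×10^8 Pa.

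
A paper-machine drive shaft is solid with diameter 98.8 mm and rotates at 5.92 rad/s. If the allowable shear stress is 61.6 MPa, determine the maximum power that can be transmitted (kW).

J = πd⁴/32 = π(0.0988)⁴/32 = 9.355×10^-6 m⁴.
T_max = τ_allow·J/r = 6.16×10^7 × 9.355×10^-6 / 0.0494 = 11660 N·m.
ω = 5.92 rad/s, so P_max = T_max·ω = 6.906×10^4 W.

69.1 kW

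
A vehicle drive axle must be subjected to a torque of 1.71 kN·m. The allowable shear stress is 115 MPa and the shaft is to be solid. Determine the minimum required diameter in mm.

42.3 mm

For a solid shaft τ_max = 16T/(πd³), so d = (16T/(π τ_allow))^(1/3) = (16·1710/(π·1.15×10^8))^(1/3) = 0.04231 m.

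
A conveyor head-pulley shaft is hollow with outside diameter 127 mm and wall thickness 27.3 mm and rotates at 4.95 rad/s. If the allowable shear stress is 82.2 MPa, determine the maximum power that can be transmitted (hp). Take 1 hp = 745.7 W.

196 hp

J = π(d_o⁴ − d_i⁴)/32 = π(0.127⁴ − 0.0724⁴)/32 = 2.284×10^-5 m⁴.
T_max = τ_allow·J/r = 8.22×10^7 × 2.284×10^-5 / 0.0635 = 29570 N·m.
ω = 4.95 rad/s, so P_max = T_max·ω = 1.464×10^5 W.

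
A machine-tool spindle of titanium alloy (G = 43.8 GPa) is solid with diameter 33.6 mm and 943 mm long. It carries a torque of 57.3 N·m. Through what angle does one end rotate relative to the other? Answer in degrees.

J = πd⁴/32 = π(0.0336)⁴/32 = 1.251×10^-7 m⁴.
θ = T·L/(G·J) = 57.30 × 0.943 / (43.8×10⁹ × 1.251×10^-7) = 9.859×10^-3 rad.

0.565°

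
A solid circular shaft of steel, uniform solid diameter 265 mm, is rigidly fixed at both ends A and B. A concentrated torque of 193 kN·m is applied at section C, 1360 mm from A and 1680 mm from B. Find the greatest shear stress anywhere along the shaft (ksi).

With uniform GJ and both ends fixed, compatibility θ_AC = θ_CB gives T_A·a = T_B·b, together with T_A + T_B = T₀.
T_A = T₀·b/(a+b) = 193000·1680/3040 = 106700 N·m; T_B = 86340 N·m.
τ in each portion: τ_AC = 2.92×10^7 Pa, τ_CB = 2.36×10^7 Pa; maximum is in AC.
τ_max = T_AC·r/J = 106700·0.133/4.84×10^-4 = 2.919×10^7 Pa.

4.23 ksi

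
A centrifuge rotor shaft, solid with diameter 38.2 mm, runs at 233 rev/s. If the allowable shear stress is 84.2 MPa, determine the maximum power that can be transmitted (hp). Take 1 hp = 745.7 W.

1810 hp

J = πd⁴/32 = π(0.0382)⁴/32 = 2.091×10^-7 m⁴.
T_max = τ_allow·J/r = 8.42×10^7 × 2.091×10^-7 / 0.0191 = 921.6 N·m.
ω = 2π·233 = 1464 rad/s, so P_max = T_max·ω = 1.349×10^6 W.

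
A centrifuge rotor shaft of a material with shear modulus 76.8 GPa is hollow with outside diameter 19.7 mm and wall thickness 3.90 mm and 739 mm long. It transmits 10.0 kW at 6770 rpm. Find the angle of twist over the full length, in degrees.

ω = 2π·6770/60 = 709.0 rad/s, so T = P/ω = 10.0×10³ / 709.0 = 14.11 N·m.
J = π(d_o⁴ − d_i⁴)/32 = π(0.0197⁴ − 0.0119⁴)/32 = 1.282×10^-8 m⁴.
θ = T·L/(G·J) = 14.11 × 0.739 / (76.8×10⁹ × 1.282×10^-8) = 0.01059 rad.

0.607°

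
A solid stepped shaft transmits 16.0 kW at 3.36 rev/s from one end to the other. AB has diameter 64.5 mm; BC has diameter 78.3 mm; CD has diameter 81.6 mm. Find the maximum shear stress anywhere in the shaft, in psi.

2090 psi

ω = 2π·3.36 = 21.11 rad/s, so T = P/ω = 16.0×10³ / 21.11 = 757.9 N·m.
Under the same torque, τ_max = 16T/(πd³) is largest where d is smallest — segment AB (d = 64.5 mm).
τ_max = 16·757.9/(π·(0.0645)³) = 1.438×10^7 Pa.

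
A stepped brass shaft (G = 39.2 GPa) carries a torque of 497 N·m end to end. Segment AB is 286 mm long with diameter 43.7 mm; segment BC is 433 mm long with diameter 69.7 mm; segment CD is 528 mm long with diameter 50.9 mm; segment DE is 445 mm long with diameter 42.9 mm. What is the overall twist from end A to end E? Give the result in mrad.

J_AB = π(0.0437)⁴/32 = 3.58×10^-7 m⁴; J_BC = π(0.0697)⁴/32 = 2.32×10^-6 m⁴; J_CD = π(0.0509)⁴/32 = 6.59×10^-7 m⁴; J_DE = π(0.0429)⁴/32 = 3.33×10^-7 m⁴.
θ = (T/G)·Σ L_i/J_i = (497.0/39.2×10⁹)·(0.286/3.58×10^-7 + 0.433/2.32×10^-6 + 0.528/6.59×10^-7 + 0.445/3.33×10^-7) = 0.03962 rad.

39.6 mrad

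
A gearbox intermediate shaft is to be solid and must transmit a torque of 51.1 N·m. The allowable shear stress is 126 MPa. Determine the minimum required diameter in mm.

12.7 mm

For a solid shaft τ_max = 16T/(πd³), so d = (16T/(π τ_allow))^(1/3) = (16·51.10/(π·1.26×10^8))^(1/3) = 0.01274 m.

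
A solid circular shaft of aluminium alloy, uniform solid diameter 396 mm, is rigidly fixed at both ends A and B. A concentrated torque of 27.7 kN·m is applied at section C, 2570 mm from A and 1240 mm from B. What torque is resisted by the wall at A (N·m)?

9020 N·m

With uniform GJ and both ends fixed, compatibility θ_AC = θ_CB gives T_A·a = T_B·b, together with T_A + T_B = T₀.
T_A = T₀·b/(a+b) = 27700·1240/3810 = 9015 N·m; T_B = 18680 N·m.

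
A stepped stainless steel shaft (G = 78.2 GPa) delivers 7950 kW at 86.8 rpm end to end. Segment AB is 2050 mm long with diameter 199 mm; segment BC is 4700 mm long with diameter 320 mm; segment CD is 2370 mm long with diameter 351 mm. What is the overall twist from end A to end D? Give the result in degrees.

12.5°

ω = 2π·86.8/60 = 9.090 rad/s, so T = P/ω = 7950×10³ / 9.090 = 874600 N·m.
J_AB = π(0.199)⁴/32 = 1.54×10^-4 m⁴; J_BC = π(0.320)⁴/32 = 1.03×10^-3 m⁴; J_CD = π(0.351)⁴/32 = 1.49×10^-3 m⁴.
θ = (T/G)·Σ L_i/J_i = (874600/78.2×10⁹)·(2.05/1.54×10^-4 + 4.70/1.03×10^-3 + 2.37/1.49×10^-3) = 0.2178 rad.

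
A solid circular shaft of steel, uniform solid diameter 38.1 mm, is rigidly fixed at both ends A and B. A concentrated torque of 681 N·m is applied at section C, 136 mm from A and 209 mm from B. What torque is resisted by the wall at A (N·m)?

413 N·m

With uniform GJ and both ends fixed, compatibility θ_AC = θ_CB gives T_A·a = T_B·b, together with T_A + T_B = T₀.
T_A = T₀·b/(a+b) = 681.0·209/345.0 = 412.5 N·m; T_B = 268.5 N·m.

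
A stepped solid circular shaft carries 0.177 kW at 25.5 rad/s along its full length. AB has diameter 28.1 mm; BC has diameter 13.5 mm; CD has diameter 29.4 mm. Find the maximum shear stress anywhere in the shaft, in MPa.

14.4 MPa

ω = 25.5 rad/s, so T = P/ω = 0.177×10³ / 25.50 = 6.941 N·m.
Under the same torque, τ_max = 16T/(πd³) is largest where d is smallest — segment BC (d = 13.5 mm).
τ_max = 16·6.941/(π·(0.0135)³) = 1.437×10^7 Pa.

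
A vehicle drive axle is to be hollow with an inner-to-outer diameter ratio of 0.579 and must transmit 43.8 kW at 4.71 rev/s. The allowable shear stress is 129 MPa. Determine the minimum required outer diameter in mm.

ω = 2π·4.71 = 29.59 rad/s, so T = P/ω = 43.8×10³ / 29.59 = 1480 N·m.
For a hollow shaft with d_i/d_o = 0.579: τ_max = 16T/(π d_o³ (1−k⁴)), so d_o = [16T/(π τ_allow (1−k⁴))]^(1/3) = [16·1480/(π·1.29×10^8·0.8876)]^(1/3) = 0.04038 m.

40.4 mm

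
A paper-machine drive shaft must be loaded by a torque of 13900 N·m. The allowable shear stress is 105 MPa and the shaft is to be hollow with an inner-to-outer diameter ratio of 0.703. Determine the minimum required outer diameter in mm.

96.3 mm

For a hollow shaft with d_i/d_o = 0.703: τ_max = 16T/(π d_o³ (1−k⁴)), so d_o = [16T/(π τ_allow (1−k⁴))]^(1/3) = [16·13900/(π·1.05×10^8·0.7558)]^(1/3) = 0.09627 m.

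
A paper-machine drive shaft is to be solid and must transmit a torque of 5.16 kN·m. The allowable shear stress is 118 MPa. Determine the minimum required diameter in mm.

For a solid shaft τ_max = 16T/(πd³), so d = (16T/(π τ_allow))^(1/3) = (16·5160/(π·1.18×10^8))^(1/3) = 0.06061 m.

60.6 mm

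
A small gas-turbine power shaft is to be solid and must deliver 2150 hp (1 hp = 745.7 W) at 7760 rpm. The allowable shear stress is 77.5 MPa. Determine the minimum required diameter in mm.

ω = 2π·7760/60 = 812.6 rad/s, so T = P/ω = 2150×745.7 / 812.6 = 1973 N·m.
For a solid shaft τ_max = 16T/(πd³), so d = (16T/(π τ_allow))^(1/3) = (16·1973/(π·7.75×10^7))^(1/3) = 0.05061 m.

50.6 mm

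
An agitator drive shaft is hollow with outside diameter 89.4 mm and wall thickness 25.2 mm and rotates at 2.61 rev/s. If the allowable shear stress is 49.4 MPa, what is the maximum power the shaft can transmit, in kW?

J = π(d_o⁴ − d_i⁴)/32 = π(0.0894⁴ − 0.0390⁴)/32 = 6.044×10^-6 m⁴.
T_max = τ_allow·J/r = 4.94×10^7 × 6.044×10^-6 / 0.0447 = 6680 N·m.
ω = 2π·2.61 = 16.40 rad/s, so P_max = T_max·ω = 1.095×10^5 W.

110 kW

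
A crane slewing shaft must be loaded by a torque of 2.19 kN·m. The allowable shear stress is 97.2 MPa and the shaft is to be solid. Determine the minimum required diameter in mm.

For a solid shaft τ_max = 16T/(πd³), so d = (16T/(π τ_allow))^(1/3) = (16·2190/(π·9.72×10^7))^(1/3) = 0.04859 m.

48.6 mm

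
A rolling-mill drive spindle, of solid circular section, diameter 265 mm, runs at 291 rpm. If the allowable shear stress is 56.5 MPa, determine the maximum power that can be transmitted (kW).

J = πd⁴/32 = π(0.265)⁴/32 = 4.842×10^-4 m⁴.
T_max = τ_allow·J/r = 5.65×10^7 × 4.842×10^-4 / 0.133 = 206500 N·m.
ω = 2π·291/60 = 30.47 rad/s, so P_max = T_max·ω = 6.291×10^6 W.

6290 kW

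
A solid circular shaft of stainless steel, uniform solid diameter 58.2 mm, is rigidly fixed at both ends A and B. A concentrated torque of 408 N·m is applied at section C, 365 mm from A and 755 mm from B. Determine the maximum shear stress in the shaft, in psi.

1030 psi

With uniform GJ and both ends fixed, compatibility θ_AC = θ_CB gives T_A·a = T_B·b, together with T_A + T_B = T₀.
T_A = T₀·b/(a+b) = 408.0·755/1120 = 275.0 N·m; T_B = 133.0 N·m.
τ in each portion: τ_AC = 7.11×10^6 Pa, τ_CB = 3.44×10^6 Pa; maximum is in AC.
τ_max = T_AC·r/J = 275.0·0.0291/1.13×10^-6 = 7.105×10^6 Pa.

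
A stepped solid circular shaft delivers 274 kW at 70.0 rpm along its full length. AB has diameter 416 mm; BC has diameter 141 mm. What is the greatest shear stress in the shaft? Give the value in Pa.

6.79e7 Pa

ω = 2π·70.0/60 = 7.330 rad/s, so T = P/ω = 274×10³ / 7.330 = 37380 N·m.
Under the same torque, τ_max = 16T/(πd³) is largest where d is smallest — segment BC (d = 141 mm).
τ_max = 16·37380/(π·(0.141)³) = 6.791×10^7 Pa.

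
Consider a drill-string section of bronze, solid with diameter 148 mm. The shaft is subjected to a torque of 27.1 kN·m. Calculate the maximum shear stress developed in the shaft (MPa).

J = πd⁴/32 = π(0.148)⁴/32 = 4.710×10^-5 m⁴.
τ_max = T·r/J = 27100 × 0.0740 / 4.710×10^-5 = 4.257×10^7 Pa.

42.6 MPa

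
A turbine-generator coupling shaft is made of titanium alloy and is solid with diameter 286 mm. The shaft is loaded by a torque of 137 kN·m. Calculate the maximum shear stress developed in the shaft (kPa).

29800 kPa

J = πd⁴/32 = π(0.286)⁴/32 = 6.568×10^-4 m⁴.
τ_max = T·r/J = 137000 × 0.143 / 6.568×10^-4 = 2.983×10^7 Pa.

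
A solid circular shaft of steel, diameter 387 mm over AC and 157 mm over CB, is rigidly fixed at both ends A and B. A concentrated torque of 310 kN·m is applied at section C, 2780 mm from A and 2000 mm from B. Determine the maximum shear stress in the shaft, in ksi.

3.81 ksi

Compatibility: T_A·a/J_AC = T_B·b/J_CB with T_A + T_B = T₀.
J_AC = 2.20×10^-3 m⁴, J_CB = 5.96×10^-5 m⁴, so T_A = T₀·(J_AC/a)/((J_AC/a)+(J_CB/b)) = 298800 N·m, T_B = 11250 N·m.
τ in each portion: τ_AC = 2.63×10^7 Pa, τ_CB = 1.48×10^7 Pa; maximum is in AC.
τ_max = T_AC·r/J = 298800·0.194/2.20×10^-3 = 2.625×10^7 Pa.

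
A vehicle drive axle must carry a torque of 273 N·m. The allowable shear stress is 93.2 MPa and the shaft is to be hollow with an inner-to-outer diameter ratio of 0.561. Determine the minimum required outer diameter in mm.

25.5 mm

For a hollow shaft with d_i/d_o = 0.561: τ_max = 16T/(π d_o³ (1−k⁴)), so d_o = [16T/(π τ_allow (1−k⁴))]^(1/3) = [16·273.0/(π·9.32×10^7·0.9010)]^(1/3) = 0.02549 m.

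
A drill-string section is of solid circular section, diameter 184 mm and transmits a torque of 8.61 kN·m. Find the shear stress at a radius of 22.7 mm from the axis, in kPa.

1740 kPa

J = πd⁴/32 = π(0.184)⁴/32 = 1.125×10^-4 m⁴.
Shear stress varies linearly with radius: τ = T·r/J = 8610 × 0.0227 / 1.125×10^-4 = 1.737×10^6 Pa.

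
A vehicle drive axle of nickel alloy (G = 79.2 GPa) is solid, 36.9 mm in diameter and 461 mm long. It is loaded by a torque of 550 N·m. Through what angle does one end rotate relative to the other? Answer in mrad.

J = πd⁴/32 = π(0.0369)⁴/32 = 1.820×10^-7 m⁴.
θ = T·L/(G·J) = 550.0 × 0.461 / (79.2×10⁹ × 1.820×10^-7) = 0.01759 rad.

17.6 mrad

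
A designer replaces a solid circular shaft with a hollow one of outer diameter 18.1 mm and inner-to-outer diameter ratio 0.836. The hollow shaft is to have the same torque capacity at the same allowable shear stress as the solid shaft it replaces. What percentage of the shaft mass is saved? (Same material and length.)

52.9 %

Equal τ_max and T ⇒ the solid shaft needs d_s³ = d_o³(1−k⁴), so d_s = 18.1·(1−0.836⁴)^(1/3) = 14.48 mm.
Area ratio A_h/A_s = d_o²(1−k²)/d_s² = (1−k²)/(1−k⁴)^(2/3) = 0.4708.
Mass saving = 1 − 0.4708 = 52.9 %.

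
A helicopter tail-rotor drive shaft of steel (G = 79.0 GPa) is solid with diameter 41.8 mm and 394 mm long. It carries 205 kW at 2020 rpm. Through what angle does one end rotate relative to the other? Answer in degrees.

0.924°

ω = 2π·2020/60 = 211.5 rad/s, so T = P/ω = 205×10³ / 211.5 = 969.1 N·m.
J = πd⁴/32 = π(0.0418)⁴/32 = 2.997×10^-7 m⁴.
θ = T·L/(G·J) = 969.1 × 0.394 / (79.0×10⁹ × 2.997×10^-7) = 0.01613 rad.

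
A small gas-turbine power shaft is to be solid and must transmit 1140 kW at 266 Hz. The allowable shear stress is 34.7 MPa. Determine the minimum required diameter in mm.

ω = 2π·266 = 1671 rad/s, so T = P/ω = 1140×10³ / 1671 = 682.1 N·m.
For a solid shaft τ_max = 16T/(πd³), so d = (16T/(π τ_allow))^(1/3) = (16·682.1/(π·3.47×10^7))^(1/3) = 0.04643 m.

46.4 mm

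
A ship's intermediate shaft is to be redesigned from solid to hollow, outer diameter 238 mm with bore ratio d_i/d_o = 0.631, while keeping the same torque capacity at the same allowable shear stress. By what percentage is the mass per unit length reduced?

32.5 %

Equal τ_max and T ⇒ the solid shaft needs d_s³ = d_o³(1−k⁴), so d_s = 238·(1−0.631⁴)^(1/3) = 224.7 mm.
Area ratio A_h/A_s = d_o²(1−k²)/d_s² = (1−k²)/(1−k⁴)^(2/3) = 0.6752.
Mass saving = 1 − 0.6752 = 32.5 %.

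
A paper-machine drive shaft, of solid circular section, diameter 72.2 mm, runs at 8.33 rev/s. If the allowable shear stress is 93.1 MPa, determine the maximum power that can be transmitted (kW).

360 kW

J = πd⁴/32 = π(0.0722)⁴/32 = 2.668×10^-6 m⁴.
T_max = τ_allow·J/r = 9.31×10^7 × 2.668×10^-6 / 0.0361 = 6880 N·m.
ω = 2π·8.33 = 52.34 rad/s, so P_max = T_max·ω = 3.601×10^5 W.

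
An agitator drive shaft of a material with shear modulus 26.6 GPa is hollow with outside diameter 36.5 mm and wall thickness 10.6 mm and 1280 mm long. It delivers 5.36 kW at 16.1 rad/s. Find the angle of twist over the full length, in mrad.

ω = 16.1 rad/s, so T = P/ω = 5.36×10³ / 16.10 = 332.9 N·m.
J = π(d_o⁴ − d_i⁴)/32 = π(0.0365⁴ − 0.0153⁴)/32 = 1.689×10^-7 m⁴.
θ = T·L/(G·J) = 332.9 × 1.28 / (26.6×10⁹ × 1.689×10^-7) = 0.09487 rad.

94.9 mrad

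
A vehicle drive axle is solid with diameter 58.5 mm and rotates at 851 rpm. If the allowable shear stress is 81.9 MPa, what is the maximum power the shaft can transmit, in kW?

287 kW

J = πd⁴/32 = π(0.0585)⁴/32 = 1.150×10^-6 m⁴.
T_max = τ_allow·J/r = 8.19×10^7 × 1.150×10^-6 / 0.0293 = 3219 N·m.
ω = 2π·851/60 = 89.12 rad/s, so P_max = T_max·ω = 2.869×10^5 W.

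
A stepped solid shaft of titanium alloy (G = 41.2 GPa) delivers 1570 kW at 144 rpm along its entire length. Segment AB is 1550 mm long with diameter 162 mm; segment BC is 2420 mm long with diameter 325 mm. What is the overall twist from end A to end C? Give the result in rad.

0.0635 rad

ω = 2π·144/60 = 15.08 rad/s, so T = P/ω = 1570×10³ / 15.08 = 104100 N·m.
J_AB = π(0.162)⁴/32 = 6.76×10^-5 m⁴; J_BC = π(0.325)⁴/32 = 1.10×10^-3 m⁴.
θ = (T/G)·Σ L_i/J_i = (104100/41.2×10⁹)·(1.55/6.76×10^-5 + 2.42/1.10×10^-3) = 0.06351 rad.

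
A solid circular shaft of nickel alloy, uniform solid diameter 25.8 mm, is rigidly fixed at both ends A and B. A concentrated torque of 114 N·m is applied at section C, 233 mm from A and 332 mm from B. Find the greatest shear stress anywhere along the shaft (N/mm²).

19.9 N/mm²

With uniform GJ and both ends fixed, compatibility θ_AC = θ_CB gives T_A·a = T_B·b, together with T_A + T_B = T₀.
T_A = T₀·b/(a+b) = 114.0·332/565.0 = 66.99 N·m; T_B = 47.01 N·m.
τ in each portion: τ_AC = 1.99×10^7 Pa, τ_CB = 1.39×10^7 Pa; maximum is in AC.
τ_max = T_AC·r/J = 66.99·0.0129/4.35×10^-8 = 1.987×10^7 Pa.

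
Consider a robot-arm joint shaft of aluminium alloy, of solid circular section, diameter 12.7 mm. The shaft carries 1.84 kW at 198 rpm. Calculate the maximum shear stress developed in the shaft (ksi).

ω = 2π·198/60 = 20.73 rad/s, so T = P/ω = 1.84×10³ / 20.73 = 88.74 N·m.
J = πd⁴/32 = π(0.0127)⁴/32 = 2.554×10^-9 m⁴.
τ_max = T·r/J = 88.74 × 0.00635 / 2.554×10^-9 = 2.206×10^8 Pa.

32.0 ksi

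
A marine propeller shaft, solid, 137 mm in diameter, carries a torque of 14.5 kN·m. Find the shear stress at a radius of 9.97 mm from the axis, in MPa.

4.18 MPa

J = πd⁴/32 = π(0.137)⁴/32 = 3.458×10^-5 m⁴.
Shear stress varies linearly with radius: τ = T·r/J = 14500 × 0.00997 / 3.458×10^-5 = 4.180×10^6 Pa.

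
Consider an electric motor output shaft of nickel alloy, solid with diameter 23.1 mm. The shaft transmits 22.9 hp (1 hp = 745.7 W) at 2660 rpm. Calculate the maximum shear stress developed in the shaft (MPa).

ω = 2π·2660/60 = 278.6 rad/s, so T = P/ω = 22.9×745.7 / 278.6 = 61.30 N·m.
J = πd⁴/32 = π(0.0231)⁴/32 = 2.795×10^-8 m⁴.
τ_max = T·r/J = 61.30 × 0.0116 / 2.795×10^-8 = 2.533×10^7 Pa.

25.3 MPa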